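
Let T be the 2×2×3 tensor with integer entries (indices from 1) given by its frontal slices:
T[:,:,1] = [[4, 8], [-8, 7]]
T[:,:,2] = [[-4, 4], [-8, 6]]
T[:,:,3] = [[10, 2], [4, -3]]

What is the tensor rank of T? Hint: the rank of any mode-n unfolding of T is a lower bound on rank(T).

3

Lower bound: the mode-3 unfolding of T (rows indexed by k, columns by (i,j) = (1,1), (1,2), (2,1), (2,2)) is [[4, 8, -8, 7], [-4, 4, -8, 6], [10, 2, 4, -3]].
There the 3×3 minor on rows k ∈ {1, 2, 3}, columns (i,j) ∈ {(1,1), (1,2), (2,2)} is det [[4, 8, 7], [-4, 4, 6], [10, 2, -3]] = -48 ≠ 0, so this unfolding has rank ≥ 3; CP rank is at least every unfolding rank, so rank(T) ≥ 3. (Unfolding ranks only ever bound the CP rank from below — rank(T) can be strictly larger than all of them — so the matching upper bound has to come from an explicit 3-term decomposition.)
Upper bound: T is a sum of 3 rank-1 terms, T = [0, 1] ⊗ [0, 1] ⊗ [-1, -2, 1] + [1, 0] ⊗ [2, 1] ⊗ [4, 0, 4] + [1, 2] ⊗ [1, -1] ⊗ [-4, -4, 2] (one valid choice — decompositions are not unique — normalised so each a, b is primitive with positive first nonzero entry; check it by expanding all entries), so rank(T) ≤ 3.
These bounds meet, so rank(T) = 3.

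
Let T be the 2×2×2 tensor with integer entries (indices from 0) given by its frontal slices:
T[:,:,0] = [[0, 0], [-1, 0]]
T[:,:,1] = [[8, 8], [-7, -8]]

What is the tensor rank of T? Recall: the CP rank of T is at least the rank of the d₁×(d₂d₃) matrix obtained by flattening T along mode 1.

2

Lower bound: the mode-2 unfolding of T (rows indexed by j, columns by (i,k) = (0,0), (0,1), (1,0), (1,1)) is [[0, 8, -1, -7], [0, 8, 0, -8]].
There the 2×2 minor on rows j ∈ {0, 1}, columns (i,k) ∈ {(0,1), (1,0)} is det [[8, -1], [8, 0]] = 8 ≠ 0, so this unfolding has rank ≥ 2; CP rank is at least every unfolding rank, so rank(T) ≥ 2. (Flattening ranks never certify an upper bound on CP rank; for that we must actually write T with 2 rank-1 terms.)
Upper bound — finding two terms. Write S_k = T[:,:,k] for the frontal slices: S₀ = [[0, 0], [-1, 0]], S₁ = [[8, 8], [-7, -8]].
If T = a₁ ⊗ b₁ ⊗ c₁ + a₂ ⊗ b₂ ⊗ c₂ then each S_k = c₁[k]·a₁b₁ᵀ + c₂[k]·a₂b₂ᵀ. S₀ and S₁ are linearly independent, so a₁b₁ᵀ and a₂b₂ᵀ must span the same plane of matrices: they are the rank-1 matrices of the form x·S₀ + y·S₁.
det(x·S₀ + y·S₁) is 8·xy − 8·y² = 8·(x − y)(y), vanishing at (x:y) = (1:1) and (1:0).
M₁ = S₀ + S₁ = [[8, 8], [-8, -8]] = 8·[1, -1][1, 1]ᵀ and M₂ = S₀ = [[0, 0], [-1, 0]] = −[0, 1][1, 0]ᵀ, so take a₁ = [1, -1], b₁ = [1, 1], a₂ = [0, 1], b₂ = [1, 0].
Each slice is an integer combination of E₁ = a₁b₁ᵀ and E₂ = a₂b₂ᵀ: S₀ = −E₂, S₁ = 8·E₁ + E₂; reading off coefficients, c₁ = [0, 8] and c₂ = [-1, 1].
Hence T = [1, -1] ⊗ [1, 1] ⊗ [0, 8] + [0, 1] ⊗ [1, 0] ⊗ [-1, 1], so rank(T) ≤ 2.
These bounds meet, so rank(T) = 2.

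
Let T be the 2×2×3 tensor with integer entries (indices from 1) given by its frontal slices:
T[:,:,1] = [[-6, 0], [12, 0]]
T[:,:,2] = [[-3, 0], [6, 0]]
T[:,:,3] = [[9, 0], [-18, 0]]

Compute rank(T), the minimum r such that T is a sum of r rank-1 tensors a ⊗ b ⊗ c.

Lower bound: T ≠ 0 (e.g. T[1,1,1] = -6), so rank(T) ≥ 1.
Upper bound: if T = a ⊗ b ⊗ c then every fibre of T is a multiple of the corresponding factor, so read the factors off the fibres through the nonzero entry T[1,1,1] = -6.
The mode-1 fibre T[:,1,1] = [-6, 12] gives a = [1, -2] (primitive direction); the mode-2 fibre T[1,:,1] = [-6, 0] gives b = [1, 0]; then c[k] = T[1,1,k] / (a[1]·b[1]) = [-6, -3, 9] / 1 = [-6, -3, 9].
Expanding [1, -2] ⊗ [1, 0] ⊗ [-6, -3, 9] reproduces all 12 entries of T, so T = [1, -2] ⊗ [1, 0] ⊗ [-6, -3, 9] and rank(T) ≤ 1.
These bounds meet, so rank(T) = 1.
Check entry T[1,2,2] = 0: (1)·(0)·(-3) = 0.

1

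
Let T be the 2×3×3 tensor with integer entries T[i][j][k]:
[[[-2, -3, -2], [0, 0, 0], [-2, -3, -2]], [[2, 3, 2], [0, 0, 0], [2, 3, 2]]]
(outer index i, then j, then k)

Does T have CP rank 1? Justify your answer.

Yes

If T = a ⊗ b ⊗ c then every fibre of T is a multiple of the corresponding factor, so read the factors off the fibres through the nonzero entry T[0,0,0] = -2.
The mode-1 fibre T[:,0,0] = [-2, 2] gives a = [1, -1] (primitive direction); the mode-2 fibre T[0,:,0] = [-2, 0, -2] gives b = [1, 0, 1]; then c[k] = T[0,0,k] / (a[0]·b[0]) = [-2, -3, -2] / 1 = [-2, -3, -2].
Expanding [1, -1] ⊗ [1, 0, 1] ⊗ [-2, -3, -2] reproduces all 18 entries of T, so T = [1, -1] ⊗ [1, 0, 1] ⊗ [-2, -3, -2] and rank(T) ≤ 1.
Equivalently every frontal slice T[:,:,k] is c[k] times the rank-1 matrix [1, -1] ⊗ [1, 0, 1]. So T has rank 1 (it is nonzero).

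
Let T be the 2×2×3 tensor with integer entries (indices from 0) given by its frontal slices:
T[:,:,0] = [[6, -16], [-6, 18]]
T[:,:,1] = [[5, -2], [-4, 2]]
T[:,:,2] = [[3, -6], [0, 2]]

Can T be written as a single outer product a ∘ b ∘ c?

No

The mode-3 unfolding of T (rows indexed by k, columns by (i,j) = (0,0), (0,1), (1,0), (1,1)) is [[6, -16, -6, 18], [5, -2, -4, 2], [3, -6, 0, 2]].
There the 3×3 minor on rows k ∈ {0, 1, 2}, columns (i,j) ∈ {(0,0), (0,1), (1,0)} is det [[6, -16, -6], [5, -2, -4], [3, -6, 0]] = 192 ≠ 0, so this unfolding has rank ≥ 3; CP rank is at least every unfolding rank, so rank(T) ≥ 3.
In particular rank(T) ≥ 3 > 1, so T is not rank-1.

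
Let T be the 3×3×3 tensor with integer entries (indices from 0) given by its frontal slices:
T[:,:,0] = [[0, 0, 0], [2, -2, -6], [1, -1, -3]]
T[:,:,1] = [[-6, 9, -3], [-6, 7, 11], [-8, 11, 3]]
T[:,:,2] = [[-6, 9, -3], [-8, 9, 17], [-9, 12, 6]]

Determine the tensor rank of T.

Lower bound: the mode-1 unfolding of T (rows indexed by i, columns by (j,k) = (0,0), (0,1), (0,2), (1,0), (1,1), (1,2), (2,0), (2,1), (2,2)) is [[0, -6, -6, 0, 9, 9, 0, -3, -3], [2, -6, -8, -2, 7, 9, -6, 11, 17], [1, -8, -9, -1, 11, 12, -3, 3, 6]].
There the 2×2 minor on rows i ∈ {0, 1}, columns (j,k) ∈ {(0,0), (0,1)} is det [[0, -6], [2, -6]] = 12 ≠ 0, so this unfolding has rank ≥ 2; CP rank is at least every unfolding rank, so rank(T) ≥ 2. (Unfolding ranks only ever bound the CP rank from below — rank(T) can be strictly larger than all of them — so the matching upper bound has to come from an explicit 2-term decomposition.)
Upper bound — finding two terms. Write S_k = T[:,:,k] for the frontal slices: S₀ = [[0, 0, 0], [2, -2, -6], [1, -1, -3]], S₁ = [[-6, 9, -3], [-6, 7, 11], [-8, 11, 3]], S₂ = [[-6, 9, -3], [-8, 9, 17], [-9, 12, 6]].
If T = a₁ ∘ b₁ ∘ c₁ + a₂ ∘ b₂ ∘ c₂ then each S_k = c₁[k]·a₁b₁ᵀ + c₂[k]·a₂b₂ᵀ. S₀ and S₁ are linearly independent, so a₁b₁ᵀ and a₂b₂ᵀ must span the same plane of matrices: they are the rank-1 matrices of the form x·S₀ + y·S₁.
The 2×2 minor of x·S₀ + y·S₁ on rows {0,1}, columns {0,1} is −6·xy + 12·y² = (-6)·(x − 2·y)(y), vanishing at (x:y) = (2:1) and (1:0).
M₁ = 2·S₀ + S₁ = [[-6, 9, -3], [-2, 3, -1], [-6, 9, -3]] = −[3, 1, 3][2, -3, 1]ᵀ and M₂ = S₀ = [[0, 0, 0], [2, -2, -6], [1, -1, -3]] = [0, 2, 1][1, -1, -3]ᵀ, so take a₁ = [3, 1, 3], b₁ = [2, -3, 1], a₂ = [0, 2, 1], b₂ = [1, -1, -3].
Each slice is an integer combination of E₁ = a₁b₁ᵀ and E₂ = a₂b₂ᵀ: S₀ = E₂, S₁ = −E₁ − 2·E₂, S₂ = −E₁ − 3·E₂; reading off coefficients, c₁ = [0, -1, -1] and c₂ = [1, -2, -3].
Hence T = [3, 1, 3] ∘ [2, -3, 1] ∘ [0, -1, -1] + [0, 2, 1] ∘ [1, -1, -3] ∘ [1, -2, -3], so rank(T) ≤ 2.
These bounds meet, so rank(T) = 2.

2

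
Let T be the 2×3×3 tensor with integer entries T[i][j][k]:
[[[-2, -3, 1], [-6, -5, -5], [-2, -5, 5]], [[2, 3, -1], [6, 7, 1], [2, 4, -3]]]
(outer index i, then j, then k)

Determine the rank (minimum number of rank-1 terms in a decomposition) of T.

Lower bound: the mode-1 unfolding of T (rows indexed by i, columns by (j,k) = (0,0), (0,1), (0,2), (1,0), (1,1), (1,2), (2,0), (2,1), (2,2)) is [[-2, -3, 1, -6, -5, -5, -2, -5, 5], [2, 3, -1, 6, 7, 1, 2, 4, -3]].
There the 2×2 minor on rows i ∈ {0, 1}, columns (j,k) ∈ {(0,0), (1,1)} is det [[-2, -5], [2, 7]] = -4 ≠ 0, so this unfolding has rank ≥ 2; CP rank is at least every unfolding rank, so rank(T) ≥ 2. (Unfolding ranks only ever bound the CP rank from below — rank(T) can be strictly larger than all of them — so the matching upper bound has to come from an explicit 2-term decomposition.)
Upper bound — finding two terms. Write S_k = T[:,:,k] for the frontal slices: S₀ = [[-2, -6, -2], [2, 6, 2]], S₁ = [[-3, -5, -5], [3, 7, 4]], S₂ = [[1, -5, 5], [-1, 1, -3]].
If T = a₁ ⊗ b₁ ⊗ c₁ + a₂ ⊗ b₂ ⊗ c₂ then each S_k = c₁[k]·a₁b₁ᵀ + c₂[k]·a₂b₂ᵀ. S₀ and S₁ are linearly independent, so a₁b₁ᵀ and a₂b₂ᵀ must span the same plane of matrices: they are the rank-1 matrices of the form x·S₀ + y·S₁.
The 2×2 minor of x·S₀ + y·S₁ on rows {0,1}, columns {0,1} is −4·xy − 6·y² = (-2)·(2·x + 3·y)(y), vanishing at (x:y) = (3:-2) and (1:0).
M₁ = 3·S₀ − 2·S₁ = [[0, -8, 4], [0, 4, -2]] = (-2)·[2, -1][0, 2, -1]ᵀ and M₂ = S₀ = [[-2, -6, -2], [2, 6, 2]] = (-2)·[1, -1][1, 3, 1]ᵀ, so take a₁ = [2, -1], b₁ = [0, 2, -1], a₂ = [1, -1], b₂ = [1, 3, 1].
Each slice is an integer combination of E₁ = a₁b₁ᵀ and E₂ = a₂b₂ᵀ: S₀ = −2·E₂, S₁ = E₁ − 3·E₂, S₂ = −2·E₁ + E₂; reading off coefficients, c₁ = [0, 1, -2] and c₂ = [-2, -3, 1].
Hence T = [2, -1] ⊗ [0, 2, -1] ⊗ [0, 1, -2] + [1, -1] ⊗ [1, 3, 1] ⊗ [-2, -3, 1], so rank(T) ≤ 2.
These bounds meet, so rank(T) = 2.
Check entry T[1,0,2] = -1: (-1)·(0)·(-2) + (-1)·(1)·(1) = -1.

2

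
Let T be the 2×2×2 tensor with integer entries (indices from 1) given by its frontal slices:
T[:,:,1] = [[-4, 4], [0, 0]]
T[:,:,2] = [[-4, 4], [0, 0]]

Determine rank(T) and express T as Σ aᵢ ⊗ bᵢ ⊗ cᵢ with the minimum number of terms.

rank(T) = 1

Lower bound: T ≠ 0 (e.g. T[1,1,1] = -4), so rank(T) ≥ 1.
Upper bound: if T = a ⊗ b ⊗ c then every fibre of T is a multiple of the corresponding factor, so read the factors off the fibres through the nonzero entry T[1,1,1] = -4.
The mode-1 fibre T[:,1,1] = [-4, 0] gives a = [1, 0] (primitive direction); the mode-2 fibre T[1,:,1] = [-4, 4] gives b = [1, -1]; then c[k] = T[1,1,k] / (a[1]·b[1]) = [-4, -4] / 1 = [-4, -4].
Expanding [1, 0] ⊗ [1, -1] ⊗ [-4, -4] reproduces all 8 entries of T, so T = [1, 0] ⊗ [1, -1] ⊗ [-4, -4] and rank(T) ≤ 1.
These bounds meet, so rank(T) = 1.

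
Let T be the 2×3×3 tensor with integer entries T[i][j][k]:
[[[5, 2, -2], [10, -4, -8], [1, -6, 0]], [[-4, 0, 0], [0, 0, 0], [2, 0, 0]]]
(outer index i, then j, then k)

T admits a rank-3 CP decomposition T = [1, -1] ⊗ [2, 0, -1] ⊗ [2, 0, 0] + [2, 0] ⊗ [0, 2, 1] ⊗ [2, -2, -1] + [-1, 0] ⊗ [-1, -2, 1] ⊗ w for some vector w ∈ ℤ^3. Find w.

w = [1, 2, -2]

Subtract the known terms from T to get the rank-1 residual R = [-1, 0] ⊗ [-1, -2, 1] ⊗ w, so R[i,j,k] = a[i]·b[j]·w[k]. Pick indices with nonzero a[0]·b[0] = (-1)·(-1) = 1. Only the fibre through (0,0,·) is needed: R[0,0,:] = T[0,0,:] − Σₗ aₗ[0]bₗ[0]cₗ = [5, 2, -2] − (1)·(2)·[2, 0, 0] − (2)·(0)·[2, -2, -1] = [1, 2, -2]. Then w[k] = R[0,0,k] / 1 for each k, giving w = [1, 2, -2] / 1 = [1, 2, -2].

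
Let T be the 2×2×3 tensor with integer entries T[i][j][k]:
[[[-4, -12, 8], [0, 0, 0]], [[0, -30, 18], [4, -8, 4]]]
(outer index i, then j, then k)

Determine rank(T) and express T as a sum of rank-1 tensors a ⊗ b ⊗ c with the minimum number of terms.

rank(T) = 2

Lower bound: in the mode-1 unfolding of T (rows indexed by i, columns by (j,k)) the 2×2 minor on rows i ∈ {0, 1}, columns (j,k) ∈ {(0,0), (0,1)} is det [[-4, -12], [0, -30]] = 120 ≠ 0, so that unfolding has rank ≥ 2 and hence rank(T) ≥ 2 (CP rank is at least every unfolding rank, though it can be larger).
Upper bound: with S_k = T[:,:,k], the two rank-1 terms a₁b₁ᵀ, a₂b₂ᵀ are the rank-1 members of the pencil x·S₀ + y·S₁.
det(x·S₀ + y·S₁) is −16·x² − 16·xy + 96·y² = (-16)·(x + 3·y)(x − 2·y), vanishing at (x:y) = (3:-1) and (2:1).
M₁ = 3·S₀ − S₁ = [[0, 0], [30, 20]] = 10·(0, 1)(3, 2)ᵀ and M₂ = 2·S₀ + S₁ = [[-20, 0], [-30, 0]] = (-10)·(2, 3)(1, 0)ᵀ, so take a₁ = (0, 1), b₁ = (3, 2), a₂ = (2, 3), b₂ = (1, 0).
Each slice is an integer combination of E₁ = a₁b₁ᵀ and E₂ = a₂b₂ᵀ: S₀ = 2·E₁ − 2·E₂, S₁ = −4·E₁ − 6·E₂, S₂ = 2·E₁ + 4·E₂; reading off coefficients, c₁ = (2, -4, 2) and c₂ = (-2, -6, 4).
Hence T = (0, 1) ⊗ (3, 2) ⊗ (2, -4, 2) + (2, 3) ⊗ (1, 0) ⊗ (-2, -6, 4), so rank(T) ≤ 2.
These bounds meet, so rank(T) = 2.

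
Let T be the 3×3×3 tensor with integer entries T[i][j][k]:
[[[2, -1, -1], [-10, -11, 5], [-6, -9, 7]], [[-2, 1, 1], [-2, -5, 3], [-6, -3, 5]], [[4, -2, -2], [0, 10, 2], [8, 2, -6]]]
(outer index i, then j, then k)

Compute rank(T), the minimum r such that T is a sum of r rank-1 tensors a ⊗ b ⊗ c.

3

Lower bound: the mode-1 unfolding of T (rows indexed by i, columns by (j,k) = (0,0), (0,1), (0,2), (1,0), (1,1), (1,2), (2,0), (2,1), (2,2)) is [[2, -1, -1, -10, -11, 5, -6, -9, 7], [-2, 1, 1, -2, -5, 3, -6, -3, 5], [4, -2, -2, 0, 10, 2, 8, 2, -6]].
There the 3×3 minor on rows i ∈ {0, 1, 2}, columns (j,k) ∈ {(0,0), (1,0), (1,1)} is det [[2, -10, -11], [-2, -2, -5], [4, 0, 10]] = -128 ≠ 0, so this unfolding has rank ≥ 3; CP rank is at least every unfolding rank, so rank(T) ≥ 3. (This is only a lower bound: in general the CP rank may exceed every unfolding rank, so we still need to exhibit 3 rank-1 terms summing to T.)
Upper bound: T is a sum of 3 rank-1 terms, T = [1, -1, 2] ⊗ [1, -1, 1] ⊗ [2, -1, -1] + [1, 0, -1] ⊗ [0, 1, 0] ⊗ [0, -4, -4] + [2, 1, -1] ⊗ [0, 1, 1] ⊗ [-4, -4, 4] (written with every a and b primitive with positive leading entry and the scale carried by c; CP decompositions are not unique, and this one is verified by expanding entrywise), so rank(T) ≤ 3.
These bounds meet, so rank(T) = 3.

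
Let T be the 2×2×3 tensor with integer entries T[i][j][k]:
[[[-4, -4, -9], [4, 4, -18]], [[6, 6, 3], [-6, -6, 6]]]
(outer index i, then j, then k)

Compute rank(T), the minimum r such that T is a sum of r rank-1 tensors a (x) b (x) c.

Lower bound: the mode-1 unfolding of T (rows indexed by i, columns by (j,k) = (0,0), (0,1), (0,2), (1,0), (1,1), (1,2)) is [[-4, -4, -9, 4, 4, -18], [6, 6, 3, -6, -6, 6]].
There the 2×2 minor on rows i ∈ {0, 1}, columns (j,k) ∈ {(0,0), (0,2)} is det [[-4, -9], [6, 3]] = 42 ≠ 0, so this unfolding has rank ≥ 2; CP rank is at least every unfolding rank, so rank(T) ≥ 2. (This is only a lower bound: in general the CP rank may exceed every unfolding rank, so we still need to exhibit 2 rank-1 terms summing to T.)
Upper bound — finding two terms. Write S_k = T[:,:,k] for the frontal slices: S₀ = [[-4, 4], [6, -6]], S₁ = [[-4, 4], [6, -6]], S₂ = [[-9, -18], [3, 6]].
If T = a₁ (x) b₁ (x) c₁ + a₂ (x) b₂ (x) c₂ then each S_k = c₁[k]·a₁b₁ᵀ + c₂[k]·a₂b₂ᵀ. S₀ and S₂ are linearly independent, so a₁b₁ᵀ and a₂b₂ᵀ must span the same plane of matrices: they are the rank-1 matrices of the form x·S₀ + y·S₂.
det(x·S₀ + y·S₂) is 126·xy = 126·(y)(x), vanishing at (x:y) = (1:0) and (0:1).
M₁ = S₀ = [[-4, 4], [6, -6]] = (-2)·[2, -3][1, -1]ᵀ and M₂ = S₂ = [[-9, -18], [3, 6]] = (-3)·[3, -1][1, 2]ᵀ, so take a₁ = [2, -3], b₁ = [1, -1], a₂ = [3, -1], b₂ = [1, 2].
Each slice is an integer combination of E₁ = a₁b₁ᵀ and E₂ = a₂b₂ᵀ: S₀ = −2·E₁, S₁ = −2·E₁, S₂ = −3·E₂; reading off coefficients, c₁ = [-2, -2, 0] and c₂ = [0, 0, -3].
Hence T = [2, -3] (x) [1, -1] (x) [-2, -2, 0] + [3, -1] (x) [1, 2] (x) [0, 0, -3], so rank(T) ≤ 2.
These bounds meet, so rank(T) = 2.

2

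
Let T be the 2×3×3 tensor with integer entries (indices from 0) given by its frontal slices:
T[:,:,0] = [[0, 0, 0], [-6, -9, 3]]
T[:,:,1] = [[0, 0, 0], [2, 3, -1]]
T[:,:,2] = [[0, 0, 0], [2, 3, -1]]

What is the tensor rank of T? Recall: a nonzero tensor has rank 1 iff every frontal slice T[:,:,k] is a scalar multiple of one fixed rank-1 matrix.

1

Lower bound: T ≠ 0 (e.g. T[1,0,0] = -6), so rank(T) ≥ 1.
Upper bound: if T = a ⊗ b ⊗ c then every fibre of T is a multiple of the corresponding factor, so read the factors off the fibres through the nonzero entry T[1,0,0] = -6.
The mode-1 fibre T[:,0,0] = [0, -6] gives a = [0, 1] (primitive direction); the mode-2 fibre T[1,:,0] = [-6, -9, 3] gives b = [2, 3, -1]; then c[k] = T[1,0,k] / (a[1]·b[0]) = [-6, 2, 2] / 2 = [-3, 1, 1].
Expanding [0, 1] ⊗ [2, 3, -1] ⊗ [-3, 1, 1] reproduces all 18 entries of T, so T = [0, 1] ⊗ [2, 3, -1] ⊗ [-3, 1, 1] and rank(T) ≤ 1.
These bounds meet, so rank(T) = 1.
Check entry T[1,2,2] = -1: (1)·(-1)·(1) = -1.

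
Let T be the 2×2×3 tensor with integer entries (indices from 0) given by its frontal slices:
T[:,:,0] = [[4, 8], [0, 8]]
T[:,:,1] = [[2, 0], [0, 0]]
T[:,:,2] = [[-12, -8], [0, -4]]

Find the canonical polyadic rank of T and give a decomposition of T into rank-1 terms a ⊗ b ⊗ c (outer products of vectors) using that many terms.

Lower bound: the mode-3 unfolding of T (rows indexed by k, columns by (i,j) = (0,0), (0,1), (1,0), (1,1)) is [[4, 8, 0, 8], [2, 0, 0, 0], [-12, -8, 0, -4]].
There the 3×3 minor on rows k ∈ {0, 1, 2}, columns (i,j) ∈ {(0,0), (0,1), (1,1)} is det [[4, 8, 8], [2, 0, 0], [-12, -8, -4]] = -64 ≠ 0, so this unfolding has rank ≥ 3; CP rank is at least every unfolding rank, so rank(T) ≥ 3. (Flattening ranks never certify an upper bound on CP rank; for that we must actually write T with 3 rank-1 terms.)
Upper bound: T is a sum of 3 rank-1 terms, T = (1, 0) ⊗ (1, 0) ⊗ (4, 2, -4) + (1, 0) ⊗ (2, 1) ⊗ (0, 0, -4) + (1, 1) ⊗ (0, 1) ⊗ (8, 0, -4) (one valid choice — decompositions are not unique — normalised so each a, b is primitive with positive first nonzero entry; check it by expanding all entries), so rank(T) ≤ 3.
These bounds meet, so rank(T) = 3.

rank(T) = 3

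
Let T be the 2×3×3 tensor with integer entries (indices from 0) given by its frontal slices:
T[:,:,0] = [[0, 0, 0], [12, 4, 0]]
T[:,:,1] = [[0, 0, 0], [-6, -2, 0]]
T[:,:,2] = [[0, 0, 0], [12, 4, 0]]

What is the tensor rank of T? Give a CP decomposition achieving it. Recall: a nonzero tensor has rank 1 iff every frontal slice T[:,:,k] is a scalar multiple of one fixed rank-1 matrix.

rank(T) = 1

Lower bound: T ≠ 0 (e.g. T[1,0,0] = 12), so rank(T) ≥ 1.
Upper bound: if T = a ⊗ b ⊗ c then every fibre of T is a multiple of the corresponding factor, so read the factors off the fibres through the nonzero entry T[1,0,0] = 12.
The mode-1 fibre T[:,0,0] = [0, 12] gives a = [0, 1] (primitive direction); the mode-2 fibre T[1,:,0] = [12, 4, 0] gives b = [3, 1, 0]; then c[k] = T[1,0,k] / (a[1]·b[0]) = [12, -6, 12] / 3 = [4, -2, 4].
Expanding [0, 1] ⊗ [3, 1, 0] ⊗ [4, -2, 4] reproduces all 18 entries of T, so T = [0, 1] ⊗ [3, 1, 0] ⊗ [4, -2, 4] and rank(T) ≤ 1.
These bounds meet, so rank(T) = 1.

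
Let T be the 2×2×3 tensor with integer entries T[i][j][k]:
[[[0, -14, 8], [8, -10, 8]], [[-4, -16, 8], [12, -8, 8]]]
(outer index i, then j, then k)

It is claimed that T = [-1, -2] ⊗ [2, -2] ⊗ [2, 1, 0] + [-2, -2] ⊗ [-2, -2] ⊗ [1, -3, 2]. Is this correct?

Yes

Reconstruct entrywise from the claimed factors. For example, T[0,1,2] = 8 and Σₗ aₗ[0]bₗ[1]cₗ[2] = (-1)·(-2)·(0) + (-2)·(-2)·(2) = 8; checking all 12 entries, every one matches. The claim holds.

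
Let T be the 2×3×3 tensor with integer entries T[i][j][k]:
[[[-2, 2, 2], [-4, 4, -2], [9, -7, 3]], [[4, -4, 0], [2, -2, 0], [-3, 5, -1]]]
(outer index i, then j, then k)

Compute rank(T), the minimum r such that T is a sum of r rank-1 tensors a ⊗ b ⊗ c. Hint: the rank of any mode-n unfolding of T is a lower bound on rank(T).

3

Lower bound: in the mode-3 unfolding of T (rows indexed by k, columns by (i,j)) the 3×3 minor on rows k ∈ {0, 1, 2}, columns (i,j) ∈ {(0,0), (0,1), (0,2)} is det [[-2, -4, 9], [2, 4, -7], [2, -2, 3]] = -24 ≠ 0, so that unfolding has rank ≥ 3 and hence rank(T) ≥ 3 (CP rank is at least every unfolding rank, though it can be larger).
Upper bound: T is a sum of 3 rank-1 terms, T = [1, -1] ⊗ [2, 1, -2] ⊗ [-2, 2, 0] + [1, 0] ⊗ [1, -1, 2] ⊗ [2, -2, 2] + [1, 1] ⊗ [0, 0, 1] ⊗ [1, 1, -1] (one valid choice — decompositions are not unique — normalised so each a, b is primitive with positive first nonzero entry; check it by expanding all entries), so rank(T) ≤ 3.
These bounds meet, so rank(T) = 3.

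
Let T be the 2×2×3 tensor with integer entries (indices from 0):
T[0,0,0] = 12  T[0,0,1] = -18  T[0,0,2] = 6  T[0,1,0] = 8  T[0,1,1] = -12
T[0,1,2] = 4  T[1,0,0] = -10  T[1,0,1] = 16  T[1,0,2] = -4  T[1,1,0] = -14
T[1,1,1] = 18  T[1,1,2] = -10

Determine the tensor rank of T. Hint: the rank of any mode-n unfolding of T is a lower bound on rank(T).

2

Lower bound: the mode-1 unfolding of T (rows indexed by i, columns by (j,k) = (0,0), (0,1), (0,2), (1,0), (1,1), (1,2)) is [[12, -18, 6, 8, -12, 4], [-10, 16, -4, -14, 18, -10]].
There the 2×2 minor on rows i ∈ {0, 1}, columns (j,k) ∈ {(0,0), (0,1)} is det [[12, -18], [-10, 16]] = 12 ≠ 0, so this unfolding has rank ≥ 2; CP rank is at least every unfolding rank, so rank(T) ≥ 2. (This is only a lower bound: in general the CP rank may exceed every unfolding rank, so we still need to exhibit 2 rank-1 terms summing to T.)
Upper bound — finding two terms. Write S_k = T[:,:,k] for the frontal slices: S₀ = [[12, 8], [-10, -14]], S₁ = [[-18, -12], [16, 18]], S₂ = [[6, 4], [-4, -10]].
If T = a₁ ∘ b₁ ∘ c₁ + a₂ ∘ b₂ ∘ c₂ then each S_k = c₁[k]·a₁b₁ᵀ + c₂[k]·a₂b₂ᵀ. S₀ and S₁ are linearly independent, so a₁b₁ᵀ and a₂b₂ᵀ must span the same plane of matrices: they are the rank-1 matrices of the form x·S₀ + y·S₁.
det(x·S₀ + y·S₁) is −88·x² + 220·xy − 132·y² = (-44)·(2·x − 3·y)(x − y), vanishing at (x:y) = (3:2) and (1:1).
M₁ = 3·S₀ + 2·S₁ = [[0, 0], [2, -6]] = 2·[0, 1][1, -3]ᵀ and M₂ = S₀ + S₁ = [[-6, -4], [6, 4]] = (-2)·[1, -1][3, 2]ᵀ, so take a₁ = [0, 1], b₁ = [1, -3], a₂ = [1, -1], b₂ = [3, 2].
Each slice is an integer combination of E₁ = a₁b₁ᵀ and E₂ = a₂b₂ᵀ: S₀ = 2·E₁ + 4·E₂, S₁ = −2·E₁ − 6·E₂, S₂ = 2·E₁ + 2·E₂; reading off coefficients, c₁ = [2, -2, 2] and c₂ = [4, -6, 2].
Hence T = [0, 1] ∘ [1, -3] ∘ [2, -2, 2] + [1, -1] ∘ [3, 2] ∘ [4, -6, 2], so rank(T) ≤ 2.
These bounds meet, so rank(T) = 2.
Check entry T[1,0,2] = -4: (1)·(1)·(2) + (-1)·(3)·(2) = -4.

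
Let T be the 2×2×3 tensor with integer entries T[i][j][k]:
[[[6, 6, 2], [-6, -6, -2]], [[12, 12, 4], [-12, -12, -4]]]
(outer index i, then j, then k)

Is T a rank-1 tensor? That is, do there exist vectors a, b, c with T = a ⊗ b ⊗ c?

If T = a ⊗ b ⊗ c then every fibre of T is a multiple of the corresponding factor, so read the factors off the fibres through the nonzero entry T[0,0,0] = 6.
The mode-1 fibre T[:,0,0] = [6, 12] gives a = [1, 2] (primitive direction); the mode-2 fibre T[0,:,0] = [6, -6] gives b = [1, -1]; then c[k] = T[0,0,k] / (a[0]·b[0]) = [6, 6, 2] / 1 = [6, 6, 2].
Expanding [1, 2] ⊗ [1, -1] ⊗ [6, 6, 2] reproduces all 12 entries of T, so T = [1, 2] ⊗ [1, -1] ⊗ [6, 6, 2] and rank(T) ≤ 1.
Equivalently every frontal slice T[:,:,k] is c[k] times the rank-1 matrix [1, 2] ⊗ [1, -1]. So T has rank 1 (it is nonzero).

Yes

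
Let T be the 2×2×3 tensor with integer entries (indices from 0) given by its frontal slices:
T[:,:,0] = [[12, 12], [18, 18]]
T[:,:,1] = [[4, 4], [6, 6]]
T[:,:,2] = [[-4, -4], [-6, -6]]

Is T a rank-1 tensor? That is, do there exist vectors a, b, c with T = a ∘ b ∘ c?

Yes

If T = a ∘ b ∘ c then every fibre of T is a multiple of the corresponding factor, so read the factors off the fibres through the nonzero entry T[0,0,0] = 12.
The mode-1 fibre T[:,0,0] = [12, 18] gives a = [2, 3] (primitive direction); the mode-2 fibre T[0,:,0] = [12, 12] gives b = [1, 1]; then c[k] = T[0,0,k] / (a[0]·b[0]) = [12, 4, -4] / 2 = [6, 2, -2].
Expanding [2, 3] ∘ [1, 1] ∘ [6, 2, -2] reproduces all 12 entries of T, so T = [2, 3] ∘ [1, 1] ∘ [6, 2, -2] and rank(T) ≤ 1.
Equivalently every frontal slice T[:,:,k] is c[k] times the rank-1 matrix [2, 3] ∘ [1, 1]. So T has rank 1 (it is nonzero).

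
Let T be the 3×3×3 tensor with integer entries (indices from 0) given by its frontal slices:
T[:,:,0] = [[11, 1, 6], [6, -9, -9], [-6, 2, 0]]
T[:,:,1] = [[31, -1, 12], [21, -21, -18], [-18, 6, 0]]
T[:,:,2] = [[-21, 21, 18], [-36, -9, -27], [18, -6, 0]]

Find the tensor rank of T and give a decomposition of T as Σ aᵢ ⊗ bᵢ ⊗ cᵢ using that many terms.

Lower bound: the mode-2 unfolding of T (rows indexed by j, columns by (i,k) = (0,0), (0,1), (0,2), (1,0), (1,1), (1,2), (2,0), (2,1), (2,2)) is [[11, 31, -21, 6, 21, -36, -6, -18, 18], [1, -1, 21, -9, -21, -9, 2, 6, -6], [6, 12, 18, -9, -18, -27, 0, 0, 0]].
There the 2×2 minor on rows j ∈ {0, 1}, columns (i,k) ∈ {(0,0), (0,1)} is det [[11, 31], [1, -1]] = -42 ≠ 0, so this unfolding has rank ≥ 2; CP rank is at least every unfolding rank, so rank(T) ≥ 2. (Flattening ranks never certify an upper bound on CP rank; for that we must actually write T with 2 rank-1 terms.)
Upper bound — finding two terms. Write S_k = T[:,:,k] for the frontal slices: S₀ = [[11, 1, 6], [6, -9, -9], [-6, 2, 0]], S₁ = [[31, -1, 12], [21, -21, -18], [-18, 6, 0]], S₂ = [[-21, 21, 18], [-36, -9, -27], [18, -6, 0]].
If T = a₁ ⊗ b₁ ⊗ c₁ + a₂ ⊗ b₂ ⊗ c₂ then each S_k = c₁[k]·a₁b₁ᵀ + c₂[k]·a₂b₂ᵀ. S₀ and S₁ are linearly independent, so a₁b₁ᵀ and a₂b₂ᵀ must span the same plane of matrices: they are the rank-1 matrices of the form x·S₀ + y·S₁.
The 2×2 minor of x·S₀ + y·S₁ on rows {0,1}, columns {0,1} is −105·x² − 525·xy − 630·y² = (-105)·(x + 3·y)(x + 2·y), vanishing at (x:y) = (3:-1) and (2:-1).
M₁ = 3·S₀ − S₁ = [[2, 4, 6], [-3, -6, -9], [0, 0, 0]] = (2, -3, 0)(1, 2, 3)ᵀ and M₂ = 2·S₀ − S₁ = [[-9, 3, 0], [-9, 3, 0], [6, -2, 0]] = −(3, 3, -2)(3, -1, 0)ᵀ, so take a₁ = (2, -3, 0), b₁ = (1, 2, 3), a₂ = (3, 3, -2), b₂ = (3, -1, 0).
Each slice is an integer combination of E₁ = a₁b₁ᵀ and E₂ = a₂b₂ᵀ: S₀ = E₁ + E₂, S₁ = 2·E₁ + 3·E₂, S₂ = 3·E₁ − 3·E₂; reading off coefficients, c₁ = (1, 2, 3) and c₂ = (1, 3, -3).
Hence T = (2, -3, 0) ⊗ (1, 2, 3) ⊗ (1, 2, 3) + (3, 3, -2) ⊗ (3, -1, 0) ⊗ (1, 3, -3), so rank(T) ≤ 2.
These bounds meet, so rank(T) = 2.
Check entry T[0,2,2] = 18: (2)·(3)·(3) + (3)·(0)·(-3) = 18.

rank(T) = 2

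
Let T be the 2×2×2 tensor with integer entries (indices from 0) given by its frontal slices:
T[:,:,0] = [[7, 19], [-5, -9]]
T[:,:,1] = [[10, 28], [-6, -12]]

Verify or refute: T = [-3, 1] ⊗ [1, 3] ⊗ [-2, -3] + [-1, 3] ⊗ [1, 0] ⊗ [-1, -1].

No

Reconstruct entry (0,1,0) from the claimed factors: Σₗ aₗ[0]bₗ[1]cₗ[0] = (-3)·(3)·(-2) + (-1)·(0)·(-1) = 18, but T[0,1,0] = 19. The claim is false.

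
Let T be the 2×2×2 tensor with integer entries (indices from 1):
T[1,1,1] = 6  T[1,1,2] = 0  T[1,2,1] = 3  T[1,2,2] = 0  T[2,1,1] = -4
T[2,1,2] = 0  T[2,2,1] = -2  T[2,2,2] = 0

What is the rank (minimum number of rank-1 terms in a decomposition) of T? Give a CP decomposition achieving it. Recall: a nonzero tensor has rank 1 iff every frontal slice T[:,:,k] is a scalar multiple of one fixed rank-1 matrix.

rank(T) = 1

Lower bound: T ≠ 0 (e.g. T[1,1,1] = 6), so rank(T) ≥ 1.
Upper bound: the mode-1 fibre T[:,1,1] = [6, -4] gives a = [3, -2] (primitive direction); the mode-2 fibre T[1,:,1] = [6, 3] gives b = [2, 1]; then c[k] = T[1,1,k] / (a[1]·b[1]) = [6, 0] / 6 = [1, 0].
Expanding [3, -2] (x) [2, 1] (x) [1, 0] reproduces all 8 entries of T, so T = [3, -2] (x) [2, 1] (x) [1, 0] and rank(T) ≤ 1.
These bounds meet, so rank(T) = 1.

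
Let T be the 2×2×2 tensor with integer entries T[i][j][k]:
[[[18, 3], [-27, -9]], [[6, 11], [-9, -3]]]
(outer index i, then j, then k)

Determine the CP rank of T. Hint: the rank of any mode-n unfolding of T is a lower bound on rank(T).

Lower bound: in the mode-2 unfolding of T (rows indexed by j, columns by (i,k)) the 2×2 minor on rows j ∈ {0, 1}, columns (i,k) ∈ {(0,0), (0,1)} is det [[18, 3], [-27, -9]] = -81 ≠ 0, so that unfolding has rank ≥ 2 and hence rank(T) ≥ 2 (CP rank is at least every unfolding rank, though it can be larger).
Upper bound: with S_k = T[:,:,k], the two rank-1 terms a₁b₁ᵀ, a₂b₂ᵀ are the rank-1 members of the pencil x·S₀ + y·S₁.
det(x·S₀ + y·S₁) is 270·xy + 90·y² = 90·(y)(3·x + y), vanishing at (x:y) = (1:0) and (1:-3).
M₁ = S₀ = [[18, -27], [6, -9]] = 3·[3, 1][2, -3]ᵀ and M₂ = S₀ − 3·S₁ = [[9, 0], [-27, 0]] = 9·[1, -3][1, 0]ᵀ, so take a₁ = [3, 1], b₁ = [2, -3], a₂ = [1, -3], b₂ = [1, 0].
Each slice is an integer combination of E₁ = a₁b₁ᵀ and E₂ = a₂b₂ᵀ: S₀ = 3·E₁, S₁ = E₁ − 3·E₂; reading off coefficients, c₁ = [3, 1] and c₂ = [0, -3].
Hence T = [3, 1] (x) [2, -3] (x) [3, 1] + [1, -3] (x) [1, 0] (x) [0, -3], so rank(T) ≤ 2.
These bounds meet, so rank(T) = 2.

2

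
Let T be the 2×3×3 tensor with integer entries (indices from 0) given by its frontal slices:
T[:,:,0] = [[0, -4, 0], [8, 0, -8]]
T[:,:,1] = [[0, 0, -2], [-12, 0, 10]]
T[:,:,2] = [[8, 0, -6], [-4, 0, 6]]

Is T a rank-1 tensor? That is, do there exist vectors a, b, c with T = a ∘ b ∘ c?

The mode-3 unfolding of T (rows indexed by k, columns by (i,j) = (0,0), (0,1), (0,2), (1,0), (1,1), (1,2)) is [[0, -4, 0, 8, 0, -8], [0, 0, -2, -12, 0, 10], [8, 0, -6, -4, 0, 6]].
There the 3×3 minor on rows k ∈ {0, 1, 2}, columns (i,j) ∈ {(0,0), (0,1), (0,2)} is det [[0, -4, 0], [0, 0, -2], [8, 0, -6]] = 64 ≠ 0, so this unfolding has rank ≥ 3; CP rank is at least every unfolding rank, so rank(T) ≥ 3.
In particular rank(T) ≥ 3 > 1, so T is not rank-1.

No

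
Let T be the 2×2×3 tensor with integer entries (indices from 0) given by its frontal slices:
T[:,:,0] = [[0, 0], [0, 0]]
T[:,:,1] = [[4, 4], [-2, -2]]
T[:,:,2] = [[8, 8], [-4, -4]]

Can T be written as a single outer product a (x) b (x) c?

If T = a (x) b (x) c then every fibre of T is a multiple of the corresponding factor, so read the factors off the fibres through the nonzero entry T[0,0,1] = 4.
The mode-1 fibre T[:,0,1] = [4, -2] gives a = [2, -1] (primitive direction); the mode-2 fibre T[0,:,1] = [4, 4] gives b = [1, 1]; then c[k] = T[0,0,k] / (a[0]·b[0]) = [0, 4, 8] / 2 = [0, 2, 4].
Expanding [2, -1] (x) [1, 1] (x) [0, 2, 4] reproduces all 12 entries of T, so T = [2, -1] (x) [1, 1] (x) [0, 2, 4] and rank(T) ≤ 1.
Equivalently every frontal slice T[:,:,k] is c[k] times the rank-1 matrix [2, -1] (x) [1, 1]. So T has rank 1 (it is nonzero).

Yes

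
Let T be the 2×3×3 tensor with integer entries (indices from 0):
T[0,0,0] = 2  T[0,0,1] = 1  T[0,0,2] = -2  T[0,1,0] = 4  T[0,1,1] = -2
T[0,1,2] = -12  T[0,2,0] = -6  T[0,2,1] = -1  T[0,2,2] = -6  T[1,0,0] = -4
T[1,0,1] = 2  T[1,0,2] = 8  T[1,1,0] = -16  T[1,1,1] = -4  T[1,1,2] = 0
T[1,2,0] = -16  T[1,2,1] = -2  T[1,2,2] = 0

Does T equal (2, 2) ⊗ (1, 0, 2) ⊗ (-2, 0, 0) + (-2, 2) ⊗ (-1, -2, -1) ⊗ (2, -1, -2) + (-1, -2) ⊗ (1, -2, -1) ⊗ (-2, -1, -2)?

Reconstruct entry (0,0,1) from the claimed factors: Σₗ aₗ[0]bₗ[0]cₗ[1] = (2)·(1)·(0) + (-2)·(-1)·(-1) + (-1)·(1)·(-1) = -1, but T[0,0,1] = 1. The claim is false.

No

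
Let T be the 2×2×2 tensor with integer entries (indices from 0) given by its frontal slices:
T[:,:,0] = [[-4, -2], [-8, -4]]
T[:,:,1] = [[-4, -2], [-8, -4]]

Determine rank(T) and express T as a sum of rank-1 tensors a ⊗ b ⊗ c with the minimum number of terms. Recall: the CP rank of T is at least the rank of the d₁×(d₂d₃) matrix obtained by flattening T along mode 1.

Lower bound: T ≠ 0 (e.g. T[0,0,0] = -4), so rank(T) ≥ 1.
Upper bound: if T = a ⊗ b ⊗ c then every fibre of T is a multiple of the corresponding factor, so read the factors off the fibres through the nonzero entry T[0,0,0] = -4.
The mode-1 fibre T[:,0,0] = [-4, -8] gives a = [1, 2] (primitive direction); the mode-2 fibre T[0,:,0] = [-4, -2] gives b = [2, 1]; then c[k] = T[0,0,k] / (a[0]·b[0]) = [-4, -4] / 2 = [-2, -2].
Expanding [1, 2] ⊗ [2, 1] ⊗ [-2, -2] reproduces all 8 entries of T, so T = [1, 2] ⊗ [2, 1] ⊗ [-2, -2] and rank(T) ≤ 1.
These bounds meet, so rank(T) = 1.

rank(T) = 1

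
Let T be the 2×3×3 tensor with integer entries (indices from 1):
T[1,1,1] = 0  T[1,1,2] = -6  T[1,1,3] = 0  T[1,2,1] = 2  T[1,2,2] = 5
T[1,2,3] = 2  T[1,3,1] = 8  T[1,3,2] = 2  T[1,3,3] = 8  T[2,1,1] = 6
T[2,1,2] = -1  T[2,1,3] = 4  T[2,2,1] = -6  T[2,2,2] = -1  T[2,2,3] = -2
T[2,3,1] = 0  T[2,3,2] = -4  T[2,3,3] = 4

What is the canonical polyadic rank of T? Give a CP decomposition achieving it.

rank(T) = 3

Lower bound: in the mode-3 unfolding of T (rows indexed by k, columns by (i,j)) the 3×3 minor on rows k ∈ {1, 2, 3}, columns (i,j) ∈ {(1,1), (1,2), (2,1)} is det [[0, 2, 6], [-6, 5, -1], [0, 2, 4]] = -24 ≠ 0, so that unfolding has rank ≥ 3 and hence rank(T) ≥ 3 (CP rank is at least every unfolding rank, though it can be larger).
Upper bound: T is a sum of 3 rank-1 terms, T = [0, 1] ⊗ [1, -2, -2] ⊗ [2, 1, 0] + [1, 0] ⊗ [1, -1, -1] ⊗ [-4, -4, -4] + [1, 1] ⊗ [2, -1, 2] ⊗ [2, -1, 2] (one valid choice — decompositions are not unique — normalised so each a, b is primitive with positive first nonzero entry; check it by expanding all entries), so rank(T) ≤ 3.
These bounds meet, so rank(T) = 3.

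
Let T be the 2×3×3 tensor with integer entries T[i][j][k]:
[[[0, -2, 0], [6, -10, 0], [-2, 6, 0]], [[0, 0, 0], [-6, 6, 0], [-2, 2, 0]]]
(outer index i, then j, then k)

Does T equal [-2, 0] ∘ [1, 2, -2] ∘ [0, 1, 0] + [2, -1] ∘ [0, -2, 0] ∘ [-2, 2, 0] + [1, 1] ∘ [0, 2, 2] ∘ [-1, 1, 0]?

Yes

Reconstruct entrywise from the claimed factors. For example, T[1,0,2] = 0 and Σₗ aₗ[1]bₗ[0]cₗ[2] = (0)·(1)·(0) + (-1)·(0)·(0) + (1)·(0)·(0) = 0; checking all 18 entries, every one matches. The claim holds.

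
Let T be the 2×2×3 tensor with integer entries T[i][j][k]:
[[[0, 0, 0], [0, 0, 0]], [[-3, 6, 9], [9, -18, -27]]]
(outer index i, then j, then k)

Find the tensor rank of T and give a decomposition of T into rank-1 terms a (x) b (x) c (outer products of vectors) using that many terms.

rank(T) = 1

Lower bound: T ≠ 0 (e.g. T[1,0,0] = -3), so rank(T) ≥ 1.
Upper bound: if T = a (x) b (x) c then every fibre of T is a multiple of the corresponding factor, so read the factors off the fibres through the nonzero entry T[1,0,0] = -3.
The mode-1 fibre T[:,0,0] = [0, -3] gives a = [0, 1] (primitive direction); the mode-2 fibre T[1,:,0] = [-3, 9] gives b = [1, -3]; then c[k] = T[1,0,k] / (a[1]·b[0]) = [-3, 6, 9] / 1 = [-3, 6, 9].
Expanding [0, 1] (x) [1, -3] (x) [-3, 6, 9] reproduces all 12 entries of T, so T = [0, 1] (x) [1, -3] (x) [-3, 6, 9] and rank(T) ≤ 1.
These bounds meet, so rank(T) = 1.
Check entry T[0,0,0] = 0: (0)·(1)·(-3) = 0.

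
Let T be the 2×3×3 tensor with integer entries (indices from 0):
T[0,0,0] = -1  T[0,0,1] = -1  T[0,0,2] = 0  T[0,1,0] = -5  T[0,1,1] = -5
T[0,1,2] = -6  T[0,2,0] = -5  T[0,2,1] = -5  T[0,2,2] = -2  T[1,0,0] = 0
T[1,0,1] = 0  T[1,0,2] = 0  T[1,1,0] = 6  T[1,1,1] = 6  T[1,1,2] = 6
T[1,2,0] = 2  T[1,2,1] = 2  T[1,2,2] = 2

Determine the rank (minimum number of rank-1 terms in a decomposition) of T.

Lower bound: the mode-1 unfolding of T (rows indexed by i, columns by (j,k) = (0,0), (0,1), (0,2), (1,0), (1,1), (1,2), (2,0), (2,1), (2,2)) is [[-1, -1, 0, -5, -5, -6, -5, -5, -2], [0, 0, 0, 6, 6, 6, 2, 2, 2]].
There the 2×2 minor on rows i ∈ {0, 1}, columns (j,k) ∈ {(0,0), (1,0)} is det [[-1, -5], [0, 6]] = -6 ≠ 0, so this unfolding has rank ≥ 2; CP rank is at least every unfolding rank, so rank(T) ≥ 2. (Flattening ranks never certify an upper bound on CP rank; for that we must actually write T with 2 rank-1 terms.)
Upper bound — finding two terms. Write S_k = T[:,:,k] for the frontal slices: S₀ = [[-1, -5, -5], [0, 6, 2]], S₁ = [[-1, -5, -5], [0, 6, 2]], S₂ = [[0, -6, -2], [0, 6, 2]].
If T = a₁ ∘ b₁ ∘ c₁ + a₂ ∘ b₂ ∘ c₂ then each S_k = c₁[k]·a₁b₁ᵀ + c₂[k]·a₂b₂ᵀ. S₀ and S₂ are linearly independent, so a₁b₁ᵀ and a₂b₂ᵀ must span the same plane of matrices: they are the rank-1 matrices of the form x·S₀ + y·S₂.
The 2×2 minor of x·S₀ + y·S₂ on rows {0,1}, columns {0,1} is −6·x² − 6·xy = (-6)·(x + y)(x), vanishing at (x:y) = (1:-1) and (0:1).
M₁ = S₀ − S₂ = [[-1, 1, -3], [0, 0, 0]] = −[1, 0][1, -1, 3]ᵀ and M₂ = S₂ = [[0, -6, -2], [0, 6, 2]] = (-2)·[1, -1][0, 3, 1]ᵀ, so take a₁ = [1, 0], b₁ = [1, -1, 3], a₂ = [1, -1], b₂ = [0, 3, 1].
Each slice is an integer combination of E₁ = a₁b₁ᵀ and E₂ = a₂b₂ᵀ: S₀ = −E₁ − 2·E₂, S₁ = −E₁ − 2·E₂, S₂ = −2·E₂; reading off coefficients, c₁ = [-1, -1, 0] and c₂ = [-2, -2, -2].
Hence T = [1, 0] ∘ [1, -1, 3] ∘ [-1, -1, 0] + [1, -1] ∘ [0, 3, 1] ∘ [-2, -2, -2], so rank(T) ≤ 2.
These bounds meet, so rank(T) = 2.

2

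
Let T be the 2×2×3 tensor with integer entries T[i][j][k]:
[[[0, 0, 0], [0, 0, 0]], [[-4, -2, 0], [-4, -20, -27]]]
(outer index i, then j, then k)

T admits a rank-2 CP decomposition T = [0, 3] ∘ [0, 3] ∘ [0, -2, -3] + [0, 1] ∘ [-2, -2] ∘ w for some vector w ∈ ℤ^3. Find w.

w = [2, 1, 0]

Subtract the known terms from T to get the rank-1 residual R = [0, 1] ∘ [-2, -2] ∘ w, so R[i,j,k] = a[i]·b[j]·w[k]. Pick indices with nonzero a[1]·b[0] = (1)·(-2) = -2. Only the fibre through (1,0,·) is needed: R[1,0,:] = T[1,0,:] − Σₗ aₗ[1]bₗ[0]cₗ = [-4, -2, 0] − (3)·(0)·[0, -2, -3] = [-4, -2, 0]. Then w[k] = R[1,0,k] / -2 for each k, giving w = [-4, -2, 0] / -2 = [2, 1, 0].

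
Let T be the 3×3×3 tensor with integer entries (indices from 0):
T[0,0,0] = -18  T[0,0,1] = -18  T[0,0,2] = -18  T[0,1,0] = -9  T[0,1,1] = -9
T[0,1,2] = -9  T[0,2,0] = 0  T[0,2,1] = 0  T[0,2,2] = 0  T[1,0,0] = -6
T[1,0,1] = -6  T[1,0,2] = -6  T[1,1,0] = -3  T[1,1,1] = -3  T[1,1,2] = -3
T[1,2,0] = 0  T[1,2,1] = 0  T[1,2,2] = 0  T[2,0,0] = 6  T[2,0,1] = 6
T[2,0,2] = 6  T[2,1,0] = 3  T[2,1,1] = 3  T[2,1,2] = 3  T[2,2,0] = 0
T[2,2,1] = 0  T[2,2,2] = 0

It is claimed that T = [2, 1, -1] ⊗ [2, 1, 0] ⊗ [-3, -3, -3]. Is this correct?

No

Reconstruct entry (0,0,0) from the claimed factors: Σₗ aₗ[0]bₗ[0]cₗ[0] = (2)·(2)·(-3) = -12, but T[0,0,0] = -18. The claim is false.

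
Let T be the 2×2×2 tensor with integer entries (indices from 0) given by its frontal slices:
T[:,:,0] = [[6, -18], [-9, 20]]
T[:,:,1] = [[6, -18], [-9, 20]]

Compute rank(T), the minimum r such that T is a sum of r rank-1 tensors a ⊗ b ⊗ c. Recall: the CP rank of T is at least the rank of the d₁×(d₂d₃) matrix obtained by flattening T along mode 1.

2

Lower bound: the mode-1 unfolding of T (rows indexed by i, columns by (j,k) = (0,0), (0,1), (1,0), (1,1)) is [[6, 6, -18, -18], [-9, -9, 20, 20]].
There the 2×2 minor on rows i ∈ {0, 1}, columns (j,k) ∈ {(0,0), (1,0)} is det [[6, -18], [-9, 20]] = -42 ≠ 0, so this unfolding has rank ≥ 2; CP rank is at least every unfolding rank, so rank(T) ≥ 2. (Unfolding ranks only ever bound the CP rank from below — rank(T) can be strictly larger than all of them — so the matching upper bound has to come from an explicit 2-term decomposition.)
Upper bound — finding two terms. Every mode-3 slice of T is a multiple of one matrix: T[:,:,k] = c[k]·M with c = [1, 1] and M = [[6, -18], [-9, 20]] (rows indexed by i, columns by j). So it suffices to write M as a sum of two rank-1 matrices.
Splitting M by its rows (i = 0, 1), M = [1, 0][6, -18]ᵀ + [0, 1][-9, 20]ᵀ.
Hence T = [1, 0] ⊗ [6, -18] ⊗ [1, 1] + [0, 1] ⊗ [-9, 20] ⊗ [1, 1], so rank(T) ≤ 2.
These bounds meet, so rank(T) = 2.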